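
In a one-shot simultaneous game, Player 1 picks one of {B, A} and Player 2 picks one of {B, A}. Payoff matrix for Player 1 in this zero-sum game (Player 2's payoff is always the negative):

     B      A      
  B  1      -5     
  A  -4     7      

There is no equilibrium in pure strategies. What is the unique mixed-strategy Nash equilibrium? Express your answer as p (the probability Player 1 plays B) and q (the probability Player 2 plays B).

In a mixed equilibrium Player 2 is indifferent between B and A; this condition fixes p.
  Player 2's expected payoff from B: p·(-1) + (1−p)·4 = -5p + 4
  Player 2's expected payoff from A: p·5 + (1−p)·(-7) = 12p - 7
  -5p + 4 = 12p - 7  ⇒  -17p = -11  ⇒  p = 11/17.
Set Player 1's expected payoff from B equal to that from A:
  Player 1's expected payoff from B: q·1 + (1−q)·(-5) = 6q - 5
  Player 1's expected payoff from A: q·(-4) + (1−q)·7 = -11q + 7
  6q - 5 = -11q + 7  ⇒  17q = 12  ⇒  q = 12/17.

p = 11/17, q = 12/17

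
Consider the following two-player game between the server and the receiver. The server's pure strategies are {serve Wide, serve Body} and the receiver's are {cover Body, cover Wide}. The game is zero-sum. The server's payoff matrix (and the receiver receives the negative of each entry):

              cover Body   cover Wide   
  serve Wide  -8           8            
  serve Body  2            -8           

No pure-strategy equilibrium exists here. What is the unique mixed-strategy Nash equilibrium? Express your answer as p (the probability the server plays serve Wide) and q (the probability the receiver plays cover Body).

In a mixed equilibrium the receiver is indifferent between cover Body and cover Wide; this condition fixes p.
  the receiver's payoff to cover Body: p·8 + (1−p)·(-2) = 10p - 2
  the receiver's payoff to cover Wide: p·(-8) + (1−p)·8 = -16p + 8
  10p - 2 = -16p + 8  ⇒  26p = 10  ⇒  p = 5/13.
Set the server's expected payoff from serve Wide equal to that from serve Body:
  the server's payoff to serve Wide: q·(-8) + (1−q)·8 = -16q + 8
  the server's payoff to serve Body: q·2 + (1−q)·(-8) = 10q - 8
  -16q + 8 = 10q - 8  ⇒  -26q = -16  ⇒  q = 8/13.

p = 5/13, q = 8/13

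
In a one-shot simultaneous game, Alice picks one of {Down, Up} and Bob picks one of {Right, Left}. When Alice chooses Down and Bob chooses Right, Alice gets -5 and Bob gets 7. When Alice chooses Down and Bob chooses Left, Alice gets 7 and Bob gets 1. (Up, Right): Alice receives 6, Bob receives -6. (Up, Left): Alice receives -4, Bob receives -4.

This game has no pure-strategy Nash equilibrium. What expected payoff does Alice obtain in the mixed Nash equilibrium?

1

In a mixed equilibrium Alice is indifferent between Down and Up; this condition fixes q.
  Alice's payoff to Down: q·(-5) + (1−q)·7 = -12q + 7
  Alice's payoff to Up: q·6 + (1−q)·(-4) = 10q - 4
  -12q + 7 = 10q - 4  ⇒  -22q = -11  ⇒  q = 1/2.
At equilibrium Alice is indifferent across rows, so Alice's payoff equals the payoff from Down: (1/2)·(-5) + (1/2)·7 = 1.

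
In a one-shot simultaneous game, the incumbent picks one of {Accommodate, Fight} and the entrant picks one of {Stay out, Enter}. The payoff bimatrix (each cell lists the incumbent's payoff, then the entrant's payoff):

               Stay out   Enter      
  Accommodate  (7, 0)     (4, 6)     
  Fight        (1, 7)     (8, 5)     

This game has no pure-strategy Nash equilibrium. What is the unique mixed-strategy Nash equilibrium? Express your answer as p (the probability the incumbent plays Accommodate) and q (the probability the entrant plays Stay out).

Set the entrant's expected payoff from Stay out equal to that from Enter:
  the entrant's expected payoff from Stay out: p·0 + (1−p)·7 = -7p + 7
  the entrant's expected payoff from Enter: p·6 + (1−p)·5 = p + 5
  -7p + 7 = p + 5  ⇒  -8p = -2  ⇒  p = 1/4.
For the incumbent to be willing to mix, the incumbent must be indifferent between Accommodate and Fight, which pins down the entrant's mix.
  the incumbent's payoff to Accommodate: q·7 + (1−q)·4 = 3q + 4
  the incumbent's payoff to Fight: q·1 + (1−q)·8 = -7q + 8
  3q + 4 = -7q + 8  ⇒  10q = 4  ⇒  q = 2/5.

p = 1/4, q = 2/5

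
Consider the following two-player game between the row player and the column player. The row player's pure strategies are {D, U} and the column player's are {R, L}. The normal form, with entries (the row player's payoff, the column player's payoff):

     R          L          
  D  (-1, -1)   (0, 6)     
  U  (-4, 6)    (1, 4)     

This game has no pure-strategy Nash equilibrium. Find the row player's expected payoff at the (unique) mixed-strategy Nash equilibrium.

Set the row player's expected payoff from D equal to that from U:
  the row player's payoff from D: q·(-1) + (1−q)·0 = -q
  the row player's payoff from U: q·(-4) + (1−q)·1 = -5q + 1
  -q = -5q + 1  ⇒  4q = 1  ⇒  q = 1/4.
At equilibrium the row player is indifferent across rows, so the row player's payoff equals the payoff from D: (1/4)·(-1) + (3/4)·0 = -1/4.

-1/4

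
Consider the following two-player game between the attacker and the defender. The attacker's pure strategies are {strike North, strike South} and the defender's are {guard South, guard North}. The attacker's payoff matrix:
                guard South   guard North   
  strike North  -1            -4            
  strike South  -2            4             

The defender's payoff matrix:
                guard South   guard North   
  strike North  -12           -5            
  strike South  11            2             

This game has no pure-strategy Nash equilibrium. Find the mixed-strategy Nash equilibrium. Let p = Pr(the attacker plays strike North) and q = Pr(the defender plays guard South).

p = 9/16, q = 8/9

The defender's indifference between guard South and guard North determines the attacker's mixing probability p:
  the defender's payoff to guard South: p·(-12) + (1−p)·11 = -23p + 11
  the defender's payoff to guard North: p·(-5) + (1−p)·2 = -7p + 2
  -23p + 11 = -7p + 2  ⇒  -16p = -9  ⇒  p = 9/16.
For the attacker to be willing to mix, the attacker must be indifferent between strike North and strike South, which pins down the defender's mix.
  the attacker's payoff from strike North: q·(-1) + (1−q)·(-4) = 3q - 4
  the attacker's payoff from strike South: q·(-2) + (1−q)·4 = -6q + 4
  3q - 4 = -6q + 4  ⇒  9q = 8  ⇒  q = 8/9.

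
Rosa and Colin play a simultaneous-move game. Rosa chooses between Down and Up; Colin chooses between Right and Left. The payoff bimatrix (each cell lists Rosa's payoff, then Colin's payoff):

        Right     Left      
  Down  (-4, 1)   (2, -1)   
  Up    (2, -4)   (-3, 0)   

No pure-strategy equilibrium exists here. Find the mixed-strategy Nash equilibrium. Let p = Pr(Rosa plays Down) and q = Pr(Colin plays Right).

Set Colin's expected payoff from Right equal to that from Left:
  Colin's payoff to Right: p·1 + (1−p)·(-4) = 5p - 4
  Colin's payoff to Left: p·(-1) + (1−p)·0 = -p
  5p - 4 = -p  ⇒  6p = 4  ⇒  p = 2/3.
In a mixed equilibrium Rosa is indifferent between Down and Up; this condition fixes q.
  Rosa's expected payoff from Down: q·(-4) + (1−q)·2 = -6q + 2
  Rosa's expected payoff from Up: q·2 + (1−q)·(-3) = 5q - 3
  -6q + 2 = 5q - 3  ⇒  -11q = -5  ⇒  q = 5/11.

p = 2/3, q = 5/11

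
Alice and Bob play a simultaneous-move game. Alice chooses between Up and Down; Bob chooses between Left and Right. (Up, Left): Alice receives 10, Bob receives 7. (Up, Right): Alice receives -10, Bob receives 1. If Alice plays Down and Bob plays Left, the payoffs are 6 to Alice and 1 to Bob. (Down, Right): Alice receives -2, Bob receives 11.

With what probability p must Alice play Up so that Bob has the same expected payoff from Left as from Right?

Alice's mix must leave Bob indifferent between Left and Right.
  Bob's payoff from Left: p·7 + (1−p)·1 = 6p + 1
  Bob's payoff from Right: p·1 + (1−p)·11 = -10p + 11
  6p + 1 = -10p + 11  ⇒  16p = 10  ⇒  p = 5/8.

p = 5/8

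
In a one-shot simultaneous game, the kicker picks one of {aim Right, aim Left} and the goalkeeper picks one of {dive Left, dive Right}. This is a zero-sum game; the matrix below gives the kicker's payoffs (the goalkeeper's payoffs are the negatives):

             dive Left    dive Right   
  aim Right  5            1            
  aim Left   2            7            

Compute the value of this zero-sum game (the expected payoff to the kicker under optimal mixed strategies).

v = 11/3

In a mixed equilibrium the kicker is indifferent between aim Right and aim Left; this condition fixes q.
  the kicker's expected payoff from aim Right: q·5 + (1−q)·1 = 4q + 1
  the kicker's expected payoff from aim Left: q·2 + (1−q)·7 = -5q + 7
  4q + 1 = -5q + 7  ⇒  9q = 6  ⇒  q = 2/3.
The value is the kicker's expected payoff against this mix (using aim Right): (2/3)·5 + (1/3)·1 = 11/3.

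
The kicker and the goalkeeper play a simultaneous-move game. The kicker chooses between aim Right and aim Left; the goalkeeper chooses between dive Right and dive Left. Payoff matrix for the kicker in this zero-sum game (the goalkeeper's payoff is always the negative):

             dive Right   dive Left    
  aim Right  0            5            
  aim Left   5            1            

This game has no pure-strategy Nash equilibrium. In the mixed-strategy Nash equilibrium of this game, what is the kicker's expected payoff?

In a mixed equilibrium the kicker is indifferent between aim Right and aim Left; this condition fixes q.
  the kicker's payoff from aim Right: q·0 + (1−q)·5 = -5q + 5
  the kicker's payoff from aim Left: q·5 + (1−q)·1 = 4q + 1
  -5q + 5 = 4q + 1  ⇒  -9q = -4  ⇒  q = 4/9.
At equilibrium the kicker is indifferent across rows, so the kicker's payoff equals the payoff from aim Right: (4/9)·0 + (5/9)·5 = 25/9.

25/9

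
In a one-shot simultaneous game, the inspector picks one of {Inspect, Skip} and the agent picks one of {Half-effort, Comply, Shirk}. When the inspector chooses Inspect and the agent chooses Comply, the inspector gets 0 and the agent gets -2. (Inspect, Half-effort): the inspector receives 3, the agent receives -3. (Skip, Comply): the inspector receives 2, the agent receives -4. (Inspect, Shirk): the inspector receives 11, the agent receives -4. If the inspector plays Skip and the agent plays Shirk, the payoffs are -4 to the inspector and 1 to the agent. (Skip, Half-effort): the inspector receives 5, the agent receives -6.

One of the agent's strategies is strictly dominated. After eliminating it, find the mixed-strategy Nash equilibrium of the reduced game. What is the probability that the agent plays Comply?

q = 15/17

The agent's strategy Half-effort is strictly dominated by Comply: -2 > -3 and -4 > -6. Eliminate Half-effort.
For the inspector to be willing to mix, the inspector must be indifferent between Inspect and Skip, which pins down the agent's mix.
  the inspector's expected payoff from Inspect: q·0 + (1−q)·11 = -11q + 11
  the inspector's expected payoff from Skip: q·2 + (1−q)·(-4) = 6q - 4
  -11q + 11 = 6q - 4  ⇒  -17q = -15  ⇒  q = 15/17.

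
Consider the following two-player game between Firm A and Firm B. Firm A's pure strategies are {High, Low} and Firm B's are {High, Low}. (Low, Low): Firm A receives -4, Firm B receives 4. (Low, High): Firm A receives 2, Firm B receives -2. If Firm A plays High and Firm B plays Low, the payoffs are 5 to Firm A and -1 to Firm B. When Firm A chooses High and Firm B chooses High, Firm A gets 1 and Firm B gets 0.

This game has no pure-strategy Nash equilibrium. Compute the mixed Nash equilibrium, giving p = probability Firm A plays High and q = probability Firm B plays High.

For Firm B to be willing to mix, Firm B must be indifferent between High and Low, which pins down Firm A's mix.
  Firm B's payoff to High: p·0 + (1−p)·(-2) = 2p - 2
  Firm B's payoff to Low: p·(-1) + (1−p)·4 = -5p + 4
  2p - 2 = -5p + 4  ⇒  7p = 6  ⇒  p = 6/7.
Firm A's indifference between High and Low determines Firm B's mixing probability q:
  Firm A's expected payoff from High: q·1 + (1−q)·5 = -4q + 5
  Firm A's expected payoff from Low: q·2 + (1−q)·(-4) = 6q - 4
  -4q + 5 = 6q - 4  ⇒  -10q = -9  ⇒  q = 9/10.

p = 6/7, q = 9/10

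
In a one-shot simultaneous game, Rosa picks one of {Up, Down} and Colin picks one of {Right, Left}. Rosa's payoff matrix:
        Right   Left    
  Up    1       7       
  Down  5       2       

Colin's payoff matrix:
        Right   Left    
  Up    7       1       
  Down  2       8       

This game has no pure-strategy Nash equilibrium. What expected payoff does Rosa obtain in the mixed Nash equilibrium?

Set Rosa's expected payoff from Up equal to that from Down:
  Rosa's expected payoff from Up: q·1 + (1−q)·7 = -6q + 7
  Rosa's expected payoff from Down: q·5 + (1−q)·2 = 3q + 2
  -6q + 7 = 3q + 2  ⇒  -9q = -5  ⇒  q = 5/9.
At equilibrium Rosa is indifferent across rows, so Rosa's payoff equals the payoff from Up: (5/9)·1 + (4/9)·7 = 11/3.

11/3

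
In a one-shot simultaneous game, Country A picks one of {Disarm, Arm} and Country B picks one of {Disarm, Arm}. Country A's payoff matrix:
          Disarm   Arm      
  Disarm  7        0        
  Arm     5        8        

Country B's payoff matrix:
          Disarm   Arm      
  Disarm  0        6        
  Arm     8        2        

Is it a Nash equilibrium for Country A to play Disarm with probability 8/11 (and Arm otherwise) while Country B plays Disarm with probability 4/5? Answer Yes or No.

Given Country A's mix p = 8/11, Country B's payoff from Disarm is 24/11 but from Arm is 54/11. Country B strictly prefers Arm, so Country B would not mix.
So the proposed profile is not a Nash equilibrium.

No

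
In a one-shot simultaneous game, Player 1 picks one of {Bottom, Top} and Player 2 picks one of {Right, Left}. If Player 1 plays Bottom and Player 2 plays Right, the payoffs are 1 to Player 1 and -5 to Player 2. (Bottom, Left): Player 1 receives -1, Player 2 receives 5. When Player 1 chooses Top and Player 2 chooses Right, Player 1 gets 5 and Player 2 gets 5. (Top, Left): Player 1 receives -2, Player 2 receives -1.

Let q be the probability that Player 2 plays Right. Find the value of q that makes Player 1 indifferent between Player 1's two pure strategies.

In a mixed equilibrium Player 1 is indifferent between Bottom and Top; this condition fixes q.
  Player 1's expected payoff from Bottom: q·1 + (1−q)·(-1) = 2q - 1
  Player 1's expected payoff from Top: q·5 + (1−q)·(-2) = 7q - 2
  2q - 1 = 7q - 2  ⇒  -5q = -1  ⇒  q = 1/5.

q = 1/5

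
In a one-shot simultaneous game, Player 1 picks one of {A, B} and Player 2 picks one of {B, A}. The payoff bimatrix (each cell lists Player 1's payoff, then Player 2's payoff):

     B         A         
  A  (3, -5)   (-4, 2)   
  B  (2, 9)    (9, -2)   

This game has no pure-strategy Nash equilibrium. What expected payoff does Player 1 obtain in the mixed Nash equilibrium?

5/2

Player 2's mix must leave Player 1 indifferent between A and B.
  Player 1's payoff to A: q·3 + (1−q)·(-4) = 7q - 4
  Player 1's payoff to B: q·2 + (1−q)·9 = -7q + 9
  7q - 4 = -7q + 9  ⇒  14q = 13  ⇒  q = 13/14.
At equilibrium Player 1 is indifferent across rows, so Player 1's payoff equals the payoff from A: (13/14)·3 + (1/14)·(-4) = 5/2.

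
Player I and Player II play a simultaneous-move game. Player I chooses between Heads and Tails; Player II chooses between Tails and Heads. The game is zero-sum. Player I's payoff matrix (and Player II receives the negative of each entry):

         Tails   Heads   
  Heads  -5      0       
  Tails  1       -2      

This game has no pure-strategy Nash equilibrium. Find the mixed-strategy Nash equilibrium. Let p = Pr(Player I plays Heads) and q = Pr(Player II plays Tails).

p = 3/8, q = 1/4

Player II's indifference between Tails and Heads determines Player I's mixing probability p:
  Player II's expected payoff from Tails: p·5 + (1−p)·(-1) = 6p - 1
  Player II's expected payoff from Heads: p·0 + (1−p)·2 = -2p + 2
  6p - 1 = -2p + 2  ⇒  8p = 3  ⇒  p = 3/8.
In a mixed equilibrium Player I is indifferent between Heads and Tails; this condition fixes q.
  Player I's payoff from Heads: q·(-5) + (1−q)·0 = -5q
  Player I's payoff from Tails: q·1 + (1−q)·(-2) = 3q - 2
  -5q = 3q - 2  ⇒  -8q = -2  ⇒  q = 1/4.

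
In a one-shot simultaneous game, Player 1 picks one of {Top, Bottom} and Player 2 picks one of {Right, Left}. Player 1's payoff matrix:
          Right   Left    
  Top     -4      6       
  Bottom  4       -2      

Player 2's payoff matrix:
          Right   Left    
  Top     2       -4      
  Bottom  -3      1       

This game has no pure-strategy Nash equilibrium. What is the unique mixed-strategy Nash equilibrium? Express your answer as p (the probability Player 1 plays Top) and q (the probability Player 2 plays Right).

p = 2/5, q = 1/2

In a mixed equilibrium Player 2 is indifferent between Right and Left; this condition fixes p.
  Player 2's payoff from Right: p·2 + (1−p)·(-3) = 5p - 3
  Player 2's payoff from Left: p·(-4) + (1−p)·1 = -5p + 1
  5p - 3 = -5p + 1  ⇒  10p = 4  ⇒  p = 2/5.
Player 1's indifference between Top and Bottom determines Player 2's mixing probability q:
  Player 1's expected payoff from Top: q·(-4) + (1−q)·6 = -10q + 6
  Player 1's expected payoff from Bottom: q·4 + (1−q)·(-2) = 6q - 2
  -10q + 6 = 6q - 2  ⇒  -16q = -8  ⇒  q = 1/2.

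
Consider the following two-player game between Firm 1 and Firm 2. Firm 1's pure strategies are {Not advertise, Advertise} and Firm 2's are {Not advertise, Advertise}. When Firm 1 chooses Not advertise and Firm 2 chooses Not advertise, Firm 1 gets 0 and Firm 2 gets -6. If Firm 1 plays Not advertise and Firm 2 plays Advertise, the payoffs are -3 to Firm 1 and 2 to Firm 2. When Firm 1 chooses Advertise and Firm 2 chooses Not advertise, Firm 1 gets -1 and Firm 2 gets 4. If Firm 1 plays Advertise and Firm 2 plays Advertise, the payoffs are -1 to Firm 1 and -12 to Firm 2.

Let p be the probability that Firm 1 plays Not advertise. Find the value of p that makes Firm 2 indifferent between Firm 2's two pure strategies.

For Firm 2 to be willing to mix, Firm 2 must be indifferent between Not advertise and Advertise, which pins down Firm 1's mix.
  Firm 2's payoff from Not advertise: p·(-6) + (1−p)·4 = -10p + 4
  Firm 2's payoff from Advertise: p·2 + (1−p)·(-12) = 14p - 12
  -10p + 4 = 14p - 12  ⇒  -24p = -16  ⇒  p = 2/3.

p = 2/3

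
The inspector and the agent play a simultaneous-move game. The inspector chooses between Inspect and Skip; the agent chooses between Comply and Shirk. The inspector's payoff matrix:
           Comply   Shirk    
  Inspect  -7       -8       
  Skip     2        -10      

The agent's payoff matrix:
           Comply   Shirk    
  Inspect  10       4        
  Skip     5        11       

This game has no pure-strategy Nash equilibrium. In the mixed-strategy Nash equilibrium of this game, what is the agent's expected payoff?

Set the agent's expected payoff from Comply equal to that from Shirk:
  the agent's expected payoff from Comply: p·10 + (1−p)·5 = 5p + 5
  the agent's expected payoff from Shirk: p·4 + (1−p)·11 = -7p + 11
  5p + 5 = -7p + 11  ⇒  12p = 6  ⇒  p = 1/2.
At equilibrium the agent is indifferent across columns, so the agent's payoff equals the payoff from Comply: (1/2)·10 + (1/2)·5 = 15/2.

15/2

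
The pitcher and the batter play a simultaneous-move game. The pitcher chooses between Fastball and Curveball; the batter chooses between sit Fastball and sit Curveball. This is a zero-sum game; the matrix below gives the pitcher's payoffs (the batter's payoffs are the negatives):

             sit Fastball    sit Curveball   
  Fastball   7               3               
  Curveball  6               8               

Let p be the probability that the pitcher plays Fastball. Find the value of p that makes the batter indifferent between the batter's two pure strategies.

p = 1/3

In a mixed equilibrium the batter is indifferent between sit Fastball and sit Curveball; this condition fixes p.
  the batter's payoff from sit Fastball: p·(-7) + (1−p)·(-6) = -p - 6
  the batter's payoff from sit Curveball: p·(-3) + (1−p)·(-8) = 5p - 8
  -p - 6 = 5p - 8  ⇒  -6p = -2  ⇒  p = 1/3.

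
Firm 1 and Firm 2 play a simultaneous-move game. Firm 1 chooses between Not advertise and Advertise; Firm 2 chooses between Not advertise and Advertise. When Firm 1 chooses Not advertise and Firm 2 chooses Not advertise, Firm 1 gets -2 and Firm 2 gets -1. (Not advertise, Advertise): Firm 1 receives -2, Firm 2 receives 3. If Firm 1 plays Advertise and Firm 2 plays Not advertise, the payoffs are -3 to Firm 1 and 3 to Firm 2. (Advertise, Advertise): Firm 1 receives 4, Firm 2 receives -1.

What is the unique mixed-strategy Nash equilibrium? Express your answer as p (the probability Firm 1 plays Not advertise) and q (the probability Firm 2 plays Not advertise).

Set Firm 2's expected payoff from Not advertise equal to that from Advertise:
  Firm 2's payoff from Not advertise: p·(-1) + (1−p)·3 = -4p + 3
  Firm 2's payoff from Advertise: p·3 + (1−p)·(-1) = 4p - 1
  -4p + 3 = 4p - 1  ⇒  -8p = -4  ⇒  p = 1/2.
For Firm 1 to be willing to mix, Firm 1 must be indifferent between Not advertise and Advertise, which pins down Firm 2's mix.
  Firm 1's payoff from Not advertise: q·(-2) + (1−q)·(-2) = -2
  Firm 1's payoff from Advertise: q·(-3) + (1−q)·4 = -7q + 4
  -2 = -7q + 4  ⇒  7q = 6  ⇒  q = 6/7.

p = 1/2, q = 6/7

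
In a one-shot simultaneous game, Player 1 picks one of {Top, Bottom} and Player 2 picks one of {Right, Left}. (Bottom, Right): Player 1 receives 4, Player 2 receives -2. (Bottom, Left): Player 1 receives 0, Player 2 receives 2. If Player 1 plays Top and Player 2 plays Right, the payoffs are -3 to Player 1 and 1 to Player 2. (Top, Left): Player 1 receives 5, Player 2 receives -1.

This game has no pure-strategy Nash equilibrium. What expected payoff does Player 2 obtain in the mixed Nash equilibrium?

In a mixed equilibrium Player 2 is indifferent between Right and Left; this condition fixes p.
  Player 2's payoff to Right: p·1 + (1−p)·(-2) = 3p - 2
  Player 2's payoff to Left: p·(-1) + (1−p)·2 = -3p + 2
  3p - 2 = -3p + 2  ⇒  6p = 4  ⇒  p = 2/3.
At equilibrium Player 2 is indifferent across columns, so Player 2's payoff equals the payoff from Right: (2/3)·1 + (1/3)·(-2) = 0.

0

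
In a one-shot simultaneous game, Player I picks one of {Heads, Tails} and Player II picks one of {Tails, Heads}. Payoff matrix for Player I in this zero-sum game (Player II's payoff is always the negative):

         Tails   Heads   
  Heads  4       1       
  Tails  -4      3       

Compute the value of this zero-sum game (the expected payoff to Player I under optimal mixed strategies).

In a mixed equilibrium Player I is indifferent between Heads and Tails; this condition fixes q.
  Player I's expected payoff from Heads: q·4 + (1−q)·1 = 3q + 1
  Player I's expected payoff from Tails: q·(-4) + (1−q)·3 = -7q + 3
  3q + 1 = -7q + 3  ⇒  10q = 2  ⇒  q = 1/5.
The value is Player I's expected payoff against this mix (using Heads): (1/5)·4 + (4/5)·1 = 8/5.

v = 8/5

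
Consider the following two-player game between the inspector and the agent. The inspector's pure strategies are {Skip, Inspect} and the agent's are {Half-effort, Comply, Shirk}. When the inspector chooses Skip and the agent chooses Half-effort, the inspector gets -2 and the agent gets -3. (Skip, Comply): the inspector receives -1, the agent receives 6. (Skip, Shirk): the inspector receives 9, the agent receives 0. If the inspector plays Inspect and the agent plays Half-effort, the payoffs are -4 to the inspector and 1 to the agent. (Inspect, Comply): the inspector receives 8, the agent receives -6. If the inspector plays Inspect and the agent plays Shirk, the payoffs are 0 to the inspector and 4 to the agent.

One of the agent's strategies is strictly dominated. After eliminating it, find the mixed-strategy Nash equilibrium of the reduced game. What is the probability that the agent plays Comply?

q = 1/2

The agent's strategy Half-effort is strictly dominated by Shirk: 0 > -3 and 4 > 1. Eliminate Half-effort.
In a mixed equilibrium the inspector is indifferent between Skip and Inspect; this condition fixes q.
  the inspector's payoff to Skip: q·(-1) + (1−q)·9 = -10q + 9
  the inspector's payoff to Inspect: q·8 + (1−q)·0 = 8q
  -10q + 9 = 8q  ⇒  -18q = -9  ⇒  q = 1/2.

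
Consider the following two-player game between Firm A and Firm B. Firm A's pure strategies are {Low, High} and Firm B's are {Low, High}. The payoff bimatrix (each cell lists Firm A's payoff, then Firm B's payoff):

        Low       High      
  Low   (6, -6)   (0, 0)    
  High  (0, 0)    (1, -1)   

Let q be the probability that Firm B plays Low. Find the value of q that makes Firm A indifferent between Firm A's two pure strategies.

q = 1/7

Set Firm A's expected payoff from Low equal to that from High:
  Firm A's payoff to Low: q·6 + (1−q)·0 = 6q
  Firm A's payoff to High: q·0 + (1−q)·1 = -q + 1
  6q = -q + 1  ⇒  7q = 1  ⇒  q = 1/7.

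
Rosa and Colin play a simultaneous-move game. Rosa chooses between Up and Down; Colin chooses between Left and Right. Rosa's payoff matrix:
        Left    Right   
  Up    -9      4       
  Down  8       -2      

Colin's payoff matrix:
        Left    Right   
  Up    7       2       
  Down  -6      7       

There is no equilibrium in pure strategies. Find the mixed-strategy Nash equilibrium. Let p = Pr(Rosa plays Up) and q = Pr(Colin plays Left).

p = 13/18, q = 6/23

Rosa's mix must leave Colin indifferent between Left and Right.
  Colin's payoff from Left: p·7 + (1−p)·(-6) = 13p - 6
  Colin's payoff from Right: p·2 + (1−p)·7 = -5p + 7
  13p - 6 = -5p + 7  ⇒  18p = 13  ⇒  p = 13/18.
In a mixed equilibrium Rosa is indifferent between Up and Down; this condition fixes q.
  Rosa's payoff from Up: q·(-9) + (1−q)·4 = -13q + 4
  Rosa's payoff from Down: q·8 + (1−q)·(-2) = 10q - 2
  -13q + 4 = 10q - 2  ⇒  -23q = -6  ⇒  q = 6/23.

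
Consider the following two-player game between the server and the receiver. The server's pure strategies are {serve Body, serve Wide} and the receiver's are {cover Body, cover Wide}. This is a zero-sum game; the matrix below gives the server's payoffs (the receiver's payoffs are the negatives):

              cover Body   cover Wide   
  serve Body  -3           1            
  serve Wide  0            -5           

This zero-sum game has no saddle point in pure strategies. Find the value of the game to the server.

In a mixed equilibrium the server is indifferent between serve Body and serve Wide; this condition fixes q.
  the server's expected payoff from serve Body: q·(-3) + (1−q)·1 = -4q + 1
  the server's expected payoff from serve Wide: q·0 + (1−q)·(-5) = 5q - 5
  -4q + 1 = 5q - 5  ⇒  -9q = -6  ⇒  q = 2/3.
The value is the server's expected payoff against this mix (using serve Body): (2/3)·(-3) + (1/3)·1 = -5/3.

v = -5/3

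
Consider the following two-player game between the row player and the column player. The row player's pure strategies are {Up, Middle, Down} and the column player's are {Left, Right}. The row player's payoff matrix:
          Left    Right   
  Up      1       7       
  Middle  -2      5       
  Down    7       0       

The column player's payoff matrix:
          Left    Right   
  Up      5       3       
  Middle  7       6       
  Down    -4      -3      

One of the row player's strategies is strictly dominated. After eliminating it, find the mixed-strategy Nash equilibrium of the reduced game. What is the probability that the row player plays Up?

The row player's strategy Middle is strictly dominated by Up: 1 > -2 and 7 > 5. Eliminate Middle.
Set the column player's expected payoff from Left equal to that from Right:
  the column player's payoff from Left: p·5 + (1−p)·(-4) = 9p - 4
  the column player's payoff from Right: p·3 + (1−p)·(-3) = 6p - 3
  9p - 4 = 6p - 3  ⇒  3p = 1  ⇒  p = 1/3.

p = 1/3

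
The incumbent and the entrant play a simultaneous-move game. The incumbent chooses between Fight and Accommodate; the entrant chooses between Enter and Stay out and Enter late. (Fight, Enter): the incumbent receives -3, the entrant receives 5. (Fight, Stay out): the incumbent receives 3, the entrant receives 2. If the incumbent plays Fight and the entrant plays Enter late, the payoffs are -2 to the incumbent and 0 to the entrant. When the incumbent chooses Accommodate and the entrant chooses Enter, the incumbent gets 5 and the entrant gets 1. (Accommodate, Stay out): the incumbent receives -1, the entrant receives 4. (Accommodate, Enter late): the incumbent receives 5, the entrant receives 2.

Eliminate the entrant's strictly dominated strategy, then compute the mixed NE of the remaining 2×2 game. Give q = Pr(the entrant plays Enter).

q = 1/3

The entrant's strategy Enter late is strictly dominated by Stay out: 2 > 0 and 4 > 2. Eliminate Enter late.
The entrant's mix must leave the incumbent indifferent between Fight and Accommodate.
  the incumbent's expected payoff from Fight: q·(-3) + (1−q)·3 = -6q + 3
  the incumbent's expected payoff from Accommodate: q·5 + (1−q)·(-1) = 6q - 1
  -6q + 3 = 6q - 1  ⇒  -12q = -4  ⇒  q = 1/3.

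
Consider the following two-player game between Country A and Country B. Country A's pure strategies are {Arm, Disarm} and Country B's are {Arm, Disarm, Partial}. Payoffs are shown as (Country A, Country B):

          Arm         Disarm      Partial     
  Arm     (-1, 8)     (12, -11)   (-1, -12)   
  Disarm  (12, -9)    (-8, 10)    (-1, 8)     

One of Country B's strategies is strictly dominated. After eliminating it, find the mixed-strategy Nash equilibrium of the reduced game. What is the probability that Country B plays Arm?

q = 20/33

Country B's strategy Partial is strictly dominated by Disarm: -11 > -12 and 10 > 8. Eliminate Partial.
Country A's indifference between Arm and Disarm determines Country B's mixing probability q:
  Country A's expected payoff from Arm: q·(-1) + (1−q)·12 = -13q + 12
  Country A's expected payoff from Disarm: q·12 + (1−q)·(-8) = 20q - 8
  -13q + 12 = 20q - 8  ⇒  -33q = -20  ⇒  q = 20/33.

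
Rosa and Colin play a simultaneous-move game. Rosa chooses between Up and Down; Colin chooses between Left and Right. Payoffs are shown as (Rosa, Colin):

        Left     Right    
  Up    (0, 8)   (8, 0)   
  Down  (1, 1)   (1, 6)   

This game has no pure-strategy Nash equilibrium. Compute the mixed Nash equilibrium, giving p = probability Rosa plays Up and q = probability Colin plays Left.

p = 5/13, q = 7/8

Set Colin's expected payoff from Left equal to that from Right:
  Colin's payoff from Left: p·8 + (1−p)·1 = 7p + 1
  Colin's payoff from Right: p·0 + (1−p)·6 = -6p + 6
  7p + 1 = -6p + 6  ⇒  13p = 5  ⇒  p = 5/13.
For Rosa to be willing to mix, Rosa must be indifferent between Up and Down, which pins down Colin's mix.
  Rosa's payoff to Up: q·0 + (1−q)·8 = -8q + 8
  Rosa's payoff to Down: q·1 + (1−q)·1 = 1
  -8q + 8 = 1  ⇒  -8q = -7  ⇒  q = 7/8.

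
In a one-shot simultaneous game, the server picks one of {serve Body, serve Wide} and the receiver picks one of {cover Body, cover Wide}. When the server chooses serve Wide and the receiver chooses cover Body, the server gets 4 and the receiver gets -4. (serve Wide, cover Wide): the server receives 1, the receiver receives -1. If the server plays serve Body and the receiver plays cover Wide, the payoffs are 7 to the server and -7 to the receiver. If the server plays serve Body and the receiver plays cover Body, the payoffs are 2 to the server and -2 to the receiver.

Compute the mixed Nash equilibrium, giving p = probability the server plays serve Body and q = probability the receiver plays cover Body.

p = 3/8, q = 3/4

The receiver's indifference between cover Body and cover Wide determines the server's mixing probability p:
  the receiver's payoff from cover Body: p·(-2) + (1−p)·(-4) = 2p - 4
  the receiver's payoff from cover Wide: p·(-7) + (1−p)·(-1) = -6p - 1
  2p - 4 = -6p - 1  ⇒  8p = 3  ⇒  p = 3/8.
The server's indifference between serve Body and serve Wide determines the receiver's mixing probability q:
  the server's payoff from serve Body: q·2 + (1−q)·7 = -5q + 7
  the server's payoff from serve Wide: q·4 + (1−q)·1 = 3q + 1
  -5q + 7 = 3q + 1  ⇒  -8q = -6  ⇒  q = 3/4.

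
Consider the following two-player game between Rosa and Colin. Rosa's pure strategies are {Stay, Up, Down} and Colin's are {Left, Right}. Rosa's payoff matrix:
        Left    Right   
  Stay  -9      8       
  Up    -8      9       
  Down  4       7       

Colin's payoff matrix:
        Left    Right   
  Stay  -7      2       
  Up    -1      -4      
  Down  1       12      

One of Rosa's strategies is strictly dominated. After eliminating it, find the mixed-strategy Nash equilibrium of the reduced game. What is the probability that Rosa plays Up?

Rosa's strategy Stay is strictly dominated by Up: -8 > -9 and 9 > 8. Eliminate Stay.
For Colin to be willing to mix, Colin must be indifferent between Left and Right, which pins down Rosa's mix.
  Colin's payoff to Left: p·(-1) + (1−p)·1 = -2p + 1
  Colin's payoff to Right: p·(-4) + (1−p)·12 = -16p + 12
  -2p + 1 = -16p + 12  ⇒  14p = 11  ⇒  p = 11/14.

p = 11/14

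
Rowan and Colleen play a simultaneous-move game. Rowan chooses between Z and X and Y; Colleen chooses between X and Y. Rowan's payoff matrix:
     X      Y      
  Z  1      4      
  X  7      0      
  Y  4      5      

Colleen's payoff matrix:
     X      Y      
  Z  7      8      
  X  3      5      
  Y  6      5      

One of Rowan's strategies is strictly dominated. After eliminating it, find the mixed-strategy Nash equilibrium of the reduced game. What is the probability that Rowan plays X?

Rowan's strategy Z is strictly dominated by Y: 4 > 1 and 5 > 4. Eliminate Z.
For Colleen to be willing to mix, Colleen must be indifferent between X and Y, which pins down Rowan's mix.
  Colleen's payoff from X: p·3 + (1−p)·6 = -3p + 6
  Colleen's payoff from Y: p·5 + (1−p)·5 = 5
  -3p + 6 = 5  ⇒  -3p = -1  ⇒  p = 1/3.

p = 1/3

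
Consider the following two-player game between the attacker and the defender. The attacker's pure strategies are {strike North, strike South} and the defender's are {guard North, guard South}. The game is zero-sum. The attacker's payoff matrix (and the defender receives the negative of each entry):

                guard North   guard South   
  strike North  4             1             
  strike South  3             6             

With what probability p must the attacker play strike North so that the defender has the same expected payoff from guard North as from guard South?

p = 1/2

The defender's indifference between guard North and guard South determines the attacker's mixing probability p:
  the defender's payoff from guard North: p·(-4) + (1−p)·(-3) = -p - 3
  the defender's payoff from guard South: p·(-1) + (1−p)·(-6) = 5p - 6
  -p - 3 = 5p - 6  ⇒  -6p = -3  ⇒  p = 1/2.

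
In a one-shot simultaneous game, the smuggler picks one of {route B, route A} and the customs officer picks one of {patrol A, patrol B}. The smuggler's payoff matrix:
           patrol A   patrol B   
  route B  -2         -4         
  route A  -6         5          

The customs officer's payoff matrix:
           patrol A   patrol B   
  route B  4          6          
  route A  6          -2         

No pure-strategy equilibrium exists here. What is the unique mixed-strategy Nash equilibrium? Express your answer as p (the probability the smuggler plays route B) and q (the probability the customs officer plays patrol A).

The customs officer's indifference between patrol A and patrol B determines the smuggler's mixing probability p:
  the customs officer's payoff from patrol A: p·4 + (1−p)·6 = -2p + 6
  the customs officer's payoff from patrol B: p·6 + (1−p)·(-2) = 8p - 2
  -2p + 6 = 8p - 2  ⇒  -10p = -8  ⇒  p = 4/5.
The customs officer's mix must leave the smuggler indifferent between route B and route A.
  the smuggler's expected payoff from route B: q·(-2) + (1−q)·(-4) = 2q - 4
  the smuggler's expected payoff from route A: q·(-6) + (1−q)·5 = -11q + 5
  2q - 4 = -11q + 5  ⇒  13q = 9  ⇒  q = 9/13.

p = 4/5, q = 9/13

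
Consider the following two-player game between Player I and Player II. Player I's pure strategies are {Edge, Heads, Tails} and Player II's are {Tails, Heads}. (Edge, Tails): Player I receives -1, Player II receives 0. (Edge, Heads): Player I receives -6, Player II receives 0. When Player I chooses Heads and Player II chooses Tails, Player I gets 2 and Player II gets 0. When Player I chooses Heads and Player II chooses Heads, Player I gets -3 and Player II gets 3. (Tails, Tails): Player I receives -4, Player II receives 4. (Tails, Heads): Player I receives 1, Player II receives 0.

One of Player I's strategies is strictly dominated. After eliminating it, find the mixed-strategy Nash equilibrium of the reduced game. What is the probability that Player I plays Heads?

Player I's strategy Edge is strictly dominated by Heads: 2 > -1 and -3 > -6. Eliminate Edge.
Player II's indifference between Tails and Heads determines Player I's mixing probability p:
  Player II's payoff to Tails: p·0 + (1−p)·4 = -4p + 4
  Player II's payoff to Heads: p·3 + (1−p)·0 = 3p
  -4p + 4 = 3p  ⇒  -7p = -4  ⇒  p = 4/7.

p = 4/7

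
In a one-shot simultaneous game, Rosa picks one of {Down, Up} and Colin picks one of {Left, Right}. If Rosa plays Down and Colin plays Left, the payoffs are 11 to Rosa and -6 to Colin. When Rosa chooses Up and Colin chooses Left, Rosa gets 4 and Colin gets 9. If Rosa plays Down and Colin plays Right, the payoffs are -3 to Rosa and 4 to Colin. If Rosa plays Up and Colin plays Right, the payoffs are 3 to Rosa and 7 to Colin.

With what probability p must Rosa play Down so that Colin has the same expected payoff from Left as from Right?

p = 1/6

Rosa's mix must leave Colin indifferent between Left and Right.
  Colin's payoff from Left: p·(-6) + (1−p)·9 = -15p + 9
  Colin's payoff from Right: p·4 + (1−p)·7 = -3p + 7
  -15p + 9 = -3p + 7  ⇒  -12p = -2  ⇒  p = 1/6.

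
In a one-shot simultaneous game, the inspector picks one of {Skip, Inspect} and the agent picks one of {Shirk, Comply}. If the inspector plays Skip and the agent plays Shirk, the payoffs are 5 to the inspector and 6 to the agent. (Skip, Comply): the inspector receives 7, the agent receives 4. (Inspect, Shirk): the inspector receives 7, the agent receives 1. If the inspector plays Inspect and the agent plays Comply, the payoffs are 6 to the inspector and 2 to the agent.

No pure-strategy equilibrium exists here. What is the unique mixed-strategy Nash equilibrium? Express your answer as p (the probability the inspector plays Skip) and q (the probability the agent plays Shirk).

The inspector's mix must leave the agent indifferent between Shirk and Comply.
  the agent's payoff to Shirk: p·6 + (1−p)·1 = 5p + 1
  the agent's payoff to Comply: p·4 + (1−p)·2 = 2p + 2
  5p + 1 = 2p + 2  ⇒  3p = 1  ⇒  p = 1/3.
For the inspector to be willing to mix, the inspector must be indifferent between Skip and Inspect, which pins down the agent's mix.
  the inspector's payoff to Skip: q·5 + (1−q)·7 = -2q + 7
  the inspector's payoff to Inspect: q·7 + (1−q)·6 = q + 6
  -2q + 7 = q + 6  ⇒  -3q = -1  ⇒  q = 1/3.

p = 1/3, q = 1/3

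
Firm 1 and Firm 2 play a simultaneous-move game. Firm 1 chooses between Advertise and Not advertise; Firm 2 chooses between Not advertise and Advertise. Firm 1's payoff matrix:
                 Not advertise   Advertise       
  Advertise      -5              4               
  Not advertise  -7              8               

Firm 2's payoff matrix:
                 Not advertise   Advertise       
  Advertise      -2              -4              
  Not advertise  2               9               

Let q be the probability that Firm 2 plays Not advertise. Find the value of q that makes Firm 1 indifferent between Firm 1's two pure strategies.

In a mixed equilibrium Firm 1 is indifferent between Advertise and Not advertise; this condition fixes q.
  Firm 1's payoff to Advertise: q·(-5) + (1−q)·4 = -9q + 4
  Firm 1's payoff to Not advertise: q·(-7) + (1−q)·8 = -15q + 8
  -9q + 4 = -15q + 8  ⇒  6q = 4  ⇒  q = 2/3.

q = 2/3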